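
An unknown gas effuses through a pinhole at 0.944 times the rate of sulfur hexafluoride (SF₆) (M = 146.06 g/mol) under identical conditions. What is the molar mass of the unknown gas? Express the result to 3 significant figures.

164 g/mol

Using Graham's law: rate_X/rate_SF₆ = √(M_SF₆/M_X).
0.944 = √(146.06/M_X)
M_X = 146.06 / 0.944² = 146.06 / 0.8911 = 164 g/mol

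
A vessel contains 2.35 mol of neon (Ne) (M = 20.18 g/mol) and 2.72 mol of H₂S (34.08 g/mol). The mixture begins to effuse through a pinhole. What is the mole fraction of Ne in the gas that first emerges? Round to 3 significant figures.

0.529

Each component's effusion rate ∝ (its partial pressure)·(1/√M) ∝ n_i/√M_i.
x_Ne(eff) = (n_Ne/√M_Ne) / (n_Ne/√M_Ne + n_H₂S/√M_H₂S)
= (2.35/√20.18) / (2.35/√20.18 + 2.72/√34.08) = 0.5231/(0.5231 + 0.4659) = 0.529.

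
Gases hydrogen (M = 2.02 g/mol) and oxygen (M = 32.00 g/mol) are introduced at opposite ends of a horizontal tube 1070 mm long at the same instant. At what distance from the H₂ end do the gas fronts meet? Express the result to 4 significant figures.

855.1 mm

The fronts meet when d_H₂ + d_O₂ = L with d_H₂/d_O₂ = √(M_O₂/M_H₂) (Graham's law). Here √(M_O₂/M_H₂) = √(32.00/2.02) = 3.980.
With d_H₂ + d_O₂ = 1070 mm, d_O₂ = 1070/(1 + 3.980) = 214.9 mm.
d_H₂ = 1070 − 214.9 = 855.1 mm.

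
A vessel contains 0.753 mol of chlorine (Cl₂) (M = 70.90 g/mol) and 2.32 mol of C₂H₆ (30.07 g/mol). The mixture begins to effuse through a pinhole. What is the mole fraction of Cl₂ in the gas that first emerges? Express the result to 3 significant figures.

Rate_i ∝ x_i/√M_i (Graham's law weighted by mole fraction), so the effusate composition follows n_i/√M_i.
x_Cl₂(eff) = (n_Cl₂/√M_Cl₂) / (n_Cl₂/√M_Cl₂ + n_C₂H₆/√M_C₂H₆)
= (0.753/√70.90) / (0.753/√70.90 + 2.32/√30.07) = 0.08943/(0.08943 + 0.4231) = 0.174.

0.174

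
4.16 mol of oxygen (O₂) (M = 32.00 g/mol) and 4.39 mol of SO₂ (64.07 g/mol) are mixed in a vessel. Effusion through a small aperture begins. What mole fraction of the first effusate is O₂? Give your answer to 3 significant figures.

0.573

Effusion rate of each component ∝ n_i/√M_i (partial pressure × 1/√M).
Mole fraction of O₂ in the effusate = (n_O₂/√M_O₂) / (n_O₂/√M_O₂ + n_SO₂/√M_SO₂)
= (4.16/√32.00) / (4.16/√32.00 + 4.39/√64.07) = 0.7354/(0.7354 + 0.5485) = 0.573.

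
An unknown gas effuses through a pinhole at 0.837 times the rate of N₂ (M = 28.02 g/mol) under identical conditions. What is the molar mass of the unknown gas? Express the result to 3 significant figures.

40.0 g/mol

From Graham's law, rate_X/rate_N₂ = √(M_N₂/M_X).
0.837 = √(28.02/M_X)
M_X = 28.02 / 0.837² = 28.02 / 0.7006 = 40.0 g/mol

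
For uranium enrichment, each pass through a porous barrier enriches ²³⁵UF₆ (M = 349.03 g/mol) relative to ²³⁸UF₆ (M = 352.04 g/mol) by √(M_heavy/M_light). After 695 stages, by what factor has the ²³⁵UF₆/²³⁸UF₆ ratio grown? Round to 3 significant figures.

After 695 stages the ratio has grown by (√(352.04/349.03))^695 = (352.04/349.03)^(695/2).
= 1.00862^(695/2) = 19.8.

19.8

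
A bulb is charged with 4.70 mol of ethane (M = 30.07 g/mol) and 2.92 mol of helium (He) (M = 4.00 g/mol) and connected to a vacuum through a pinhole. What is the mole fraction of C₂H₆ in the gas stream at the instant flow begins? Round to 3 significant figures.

Effusion rate of each component ∝ n_i/√M_i (partial pressure × 1/√M).
Mole fraction of C₂H₆ in the effusate = (n_C₂H₆/√M_C₂H₆) / (n_C₂H₆/√M_C₂H₆ + n_He/√M_He)
= (4.70/√30.07) / (4.70/√30.07 + 2.92/√4.00) = 0.8571/(0.8571 + 1.460) = 0.370.

0.370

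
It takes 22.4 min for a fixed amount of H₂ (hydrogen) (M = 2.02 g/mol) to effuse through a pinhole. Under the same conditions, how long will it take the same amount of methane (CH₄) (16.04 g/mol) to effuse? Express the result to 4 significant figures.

Graham's law gives t_CH₄/t_H₂ = √(M_CH₄/M_H₂) = √(16.04/2.02) = √7.941 = 2.818.
So the time for CH₄ is 22.4 × 2.818 = 63.12 min.

63.12 min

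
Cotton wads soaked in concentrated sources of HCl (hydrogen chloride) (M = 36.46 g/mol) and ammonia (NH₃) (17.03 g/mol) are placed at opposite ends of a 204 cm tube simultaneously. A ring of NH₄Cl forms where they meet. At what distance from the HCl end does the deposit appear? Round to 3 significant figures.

In equal time, each gas travels a distance ∝ its rate ∝ 1/√M, so d_HCl/d_NH₃ = √(M_NH₃/M_HCl) = √(17.03/36.46) = 0.6834.
With d_HCl + d_NH₃ = 204 cm, d_NH₃ = 204/(1 + 0.6834) = 121.2 cm.
d_HCl = 204 − 121.2 = 82.8 cm.

82.8 cm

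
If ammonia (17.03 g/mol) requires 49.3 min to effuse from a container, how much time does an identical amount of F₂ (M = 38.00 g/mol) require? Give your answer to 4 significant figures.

73.64 min

From Graham's law, t_F₂/t_NH₃ = √(M_F₂/M_NH₃) = √(38.00/17.03) = √2.231 = 1.494.
So the time for F₂ is 49.3 × 1.494 = 73.64 min.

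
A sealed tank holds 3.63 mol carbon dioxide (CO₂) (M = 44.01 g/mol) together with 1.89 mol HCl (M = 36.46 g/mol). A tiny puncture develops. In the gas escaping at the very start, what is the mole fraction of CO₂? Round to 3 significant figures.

Each component's effusion rate ∝ (its partial pressure)·(1/√M) ∝ n_i/√M_i.
x_CO₂(eff) = (n_CO₂/√M_CO₂) / (n_CO₂/√M_CO₂ + n_HCl/√M_HCl)
= (3.63/√44.01) / (3.63/√44.01 + 1.89/√36.46) = 0.5472/(0.5472 + 0.3130) = 0.636.

0.636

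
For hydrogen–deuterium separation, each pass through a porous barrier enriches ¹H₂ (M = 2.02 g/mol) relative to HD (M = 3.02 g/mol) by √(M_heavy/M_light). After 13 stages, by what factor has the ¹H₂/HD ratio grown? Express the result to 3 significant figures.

After 13 stages the ratio has grown by (√(3.02/2.02))^13 = (3.02/2.02)^(13/2).
= 1.49505^(13/2) = 13.7.

13.7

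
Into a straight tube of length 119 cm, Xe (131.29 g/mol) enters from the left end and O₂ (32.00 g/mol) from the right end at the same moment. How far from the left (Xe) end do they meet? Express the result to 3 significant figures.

Graham's law gives d_Xe/d_O₂ = rate_Xe/rate_O₂ = √(M_O₂/M_Xe) = √(32.00/131.29) = 0.4937.
With d_Xe + d_O₂ = 119 cm, d_O₂ = 119/(1 + 0.4937) = 79.67 cm.
d_Xe = 119 − 79.67 = 39.3 cm.

39.3 cm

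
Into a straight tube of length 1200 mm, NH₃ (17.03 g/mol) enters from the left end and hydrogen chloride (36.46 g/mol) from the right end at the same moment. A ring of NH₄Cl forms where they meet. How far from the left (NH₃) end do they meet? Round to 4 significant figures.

Distances travelled in equal time are proportional to diffusion rates, so d_NH₃/d_HCl = √(M_HCl/M_NH₃) = √(36.46/17.03) = 1.463.
With d_NH₃ + d_HCl = 1200 mm, d_HCl = 1200/(1 + 1.463) = 487.2 mm.
d_NH₃ = 1200 − 487.2 = 712.8 mm.

712.8 mm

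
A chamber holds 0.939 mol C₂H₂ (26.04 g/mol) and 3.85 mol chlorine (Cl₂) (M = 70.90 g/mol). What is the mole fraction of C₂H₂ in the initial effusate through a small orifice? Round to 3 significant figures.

Rate_i ∝ x_i/√M_i (Graham's law weighted by mole fraction), so the effusate composition follows n_i/√M_i.
So x_C₂H₂ in the escaping gas = (n_C₂H₂/√M_C₂H₂) / Σ(n_i/√M_i)
= (0.939/√26.04) / (0.939/√26.04 + 3.85/√70.90) = 0.1840/(0.1840 + 0.4572) = 0.287.

0.287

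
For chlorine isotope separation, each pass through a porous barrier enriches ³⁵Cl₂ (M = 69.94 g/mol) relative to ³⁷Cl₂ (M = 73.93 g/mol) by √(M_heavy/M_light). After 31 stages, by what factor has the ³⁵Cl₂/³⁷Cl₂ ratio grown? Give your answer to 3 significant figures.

2.36

After 31 stages the ratio has grown by (√(73.93/69.94))^31 = (73.93/69.94)^(31/2).
= 1.05705^(31/2) = 2.36.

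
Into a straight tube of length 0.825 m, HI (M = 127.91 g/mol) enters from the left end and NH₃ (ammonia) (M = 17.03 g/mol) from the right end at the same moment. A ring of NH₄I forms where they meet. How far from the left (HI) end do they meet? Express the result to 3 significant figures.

0.221 m

The fronts meet when d_HI + d_NH₃ = L with d_HI/d_NH₃ = √(M_NH₃/M_HI) (Graham's law). Here √(M_NH₃/M_HI) = √(17.03/127.91) = 0.3649.
With d_HI + d_NH₃ = 0.825 m, d_NH₃ = 0.825/(1 + 0.3649) = 0.6044 m.
d_HI = 0.825 − 0.6044 = 0.221 m.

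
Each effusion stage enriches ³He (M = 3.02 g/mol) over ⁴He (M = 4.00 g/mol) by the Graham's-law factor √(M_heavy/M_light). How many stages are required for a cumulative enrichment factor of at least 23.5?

With α = √(4.00/3.02) per stage, ln α = ½ ln(1.32450) = 0.1405.
Need α^N ≥ 23.5 ⇒ N ≥ ln(23.5) / ln α = 3.157 / 0.1405 = 22.47.
Rounding up, N = 23 stages.

23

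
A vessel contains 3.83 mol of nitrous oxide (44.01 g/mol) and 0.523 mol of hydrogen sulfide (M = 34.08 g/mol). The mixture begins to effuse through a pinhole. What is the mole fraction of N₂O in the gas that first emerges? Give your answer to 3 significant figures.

0.866

Rate_i ∝ x_i/√M_i (Graham's law weighted by mole fraction), so the effusate composition follows n_i/√M_i.
x_N₂O(eff) = (n_N₂O/√M_N₂O) / (n_N₂O/√M_N₂O + n_H₂S/√M_H₂S)
= (3.83/√44.01) / (3.83/√44.01 + 0.523/√34.08) = 0.5773/(0.5773 + 0.08959) = 0.866.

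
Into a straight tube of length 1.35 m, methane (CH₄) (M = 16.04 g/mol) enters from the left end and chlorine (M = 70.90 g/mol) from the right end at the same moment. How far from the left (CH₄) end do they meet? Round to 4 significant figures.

Distances travelled in equal time are proportional to diffusion rates, so d_CH₄/d_Cl₂ = √(M_Cl₂/M_CH₄) = √(70.90/16.04) = 2.102.
With d_CH₄ + d_Cl₂ = 1.35 m, d_Cl₂ = 1.35/(1 + 2.102) = 0.4351 m.
d_CH₄ = 1.35 − 0.4351 = 0.9149 m.

0.9149 m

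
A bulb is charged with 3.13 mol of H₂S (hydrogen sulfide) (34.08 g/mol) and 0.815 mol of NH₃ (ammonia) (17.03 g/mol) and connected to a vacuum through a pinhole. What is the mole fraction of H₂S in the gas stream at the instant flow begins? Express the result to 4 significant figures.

The effusion rate of species i is ∝ p_i/√M_i ∝ n_i/√M_i.
Mole fraction of H₂S in the effusate = (n_H₂S/√M_H₂S) / (n_H₂S/√M_H₂S + n_NH₃/√M_NH₃)
= (3.13/√34.08) / (3.13/√34.08 + 0.815/√17.03) = 0.5362/(0.5362 + 0.1975) = 0.7308.

0.7308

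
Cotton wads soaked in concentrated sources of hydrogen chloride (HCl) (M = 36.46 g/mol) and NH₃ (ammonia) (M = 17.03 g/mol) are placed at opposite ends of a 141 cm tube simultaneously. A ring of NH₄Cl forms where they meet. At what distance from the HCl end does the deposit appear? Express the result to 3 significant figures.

Distances travelled in equal time are proportional to diffusion rates, so d_HCl/d_NH₃ = √(M_NH₃/M_HCl) = √(17.03/36.46) = 0.6834.
With d_HCl + d_NH₃ = 141 cm, d_NH₃ = 141/(1 + 0.6834) = 83.76 cm.
d_HCl = 141 − 83.76 = 57.2 cm.

57.2 cm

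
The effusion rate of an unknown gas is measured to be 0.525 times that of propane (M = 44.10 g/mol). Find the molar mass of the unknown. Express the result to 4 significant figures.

Since effusion rate ∝ 1/√M, rate_X/rate_C₃H₈ = √(M_C₃H₈/M_X).
0.525 = √(44.10/M_X)
M_X = 44.10 / 0.525² = 44.10 / 0.2756 = 160.0 g/mol

160.0 g/mol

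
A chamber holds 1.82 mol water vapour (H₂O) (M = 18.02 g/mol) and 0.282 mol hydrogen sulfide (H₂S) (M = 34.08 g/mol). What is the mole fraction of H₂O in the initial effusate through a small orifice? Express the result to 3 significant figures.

Effusion rate of each component ∝ n_i/√M_i (partial pressure × 1/√M).
So x_H₂O in the escaping gas = (n_H₂O/√M_H₂O) / Σ(n_i/√M_i)
= (1.82/√18.02) / (1.82/√18.02 + 0.282/√34.08) = 0.4287/(0.4287 + 0.04831) = 0.899.

0.899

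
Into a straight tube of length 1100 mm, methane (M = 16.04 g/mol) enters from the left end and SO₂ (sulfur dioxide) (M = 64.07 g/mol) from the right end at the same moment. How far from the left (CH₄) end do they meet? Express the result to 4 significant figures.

733.2 mm

In equal time, each gas travels a distance ∝ its rate ∝ 1/√M, so d_CH₄/d_SO₂ = √(M_SO₂/M_CH₄) = √(64.07/16.04) = 1.999.
With d_CH₄ + d_SO₂ = 1100 mm, d_SO₂ = 1100/(1 + 1.999) = 366.8 mm.
d_CH₄ = 1100 − 366.8 = 733.2 mm.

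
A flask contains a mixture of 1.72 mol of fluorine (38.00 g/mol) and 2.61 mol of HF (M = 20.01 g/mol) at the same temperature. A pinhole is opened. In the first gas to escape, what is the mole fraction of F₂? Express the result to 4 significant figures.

Rate_i ∝ x_i/√M_i (Graham's law weighted by mole fraction), so the effusate composition follows n_i/√M_i.
Mole fraction of F₂ in the effusate = (n_F₂/√M_F₂) / (n_F₂/√M_F₂ + n_HF/√M_HF)
= (1.72/√38.00) / (1.72/√38.00 + 2.61/√20.01) = 0.2790/(0.2790 + 0.5835) = 0.3235.

0.3235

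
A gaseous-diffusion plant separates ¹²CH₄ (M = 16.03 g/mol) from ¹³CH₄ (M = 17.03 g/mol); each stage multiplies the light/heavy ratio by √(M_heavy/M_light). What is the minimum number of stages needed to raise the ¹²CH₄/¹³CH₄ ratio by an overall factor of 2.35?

With α = √(17.03/16.03) per stage, ln α = ½ ln(1.06238) = 0.03026.
Need α^N ≥ 2.35 ⇒ N ≥ ln(2.35) / ln α = 0.8544 / 0.03026 = 28.24.
Rounding up, N = 29 stages.

29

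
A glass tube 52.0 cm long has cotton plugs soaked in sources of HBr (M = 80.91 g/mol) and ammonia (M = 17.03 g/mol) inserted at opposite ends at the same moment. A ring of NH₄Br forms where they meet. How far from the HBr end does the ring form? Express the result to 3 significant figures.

16.4 cm

The fronts meet when d_HBr + d_NH₃ = L with d_HBr/d_NH₃ = √(M_NH₃/M_HBr) (Graham's law). Here √(M_NH₃/M_HBr) = √(17.03/80.91) = 0.4588.
With d_HBr + d_NH₃ = 52.0 cm, d_NH₃ = 52.0/(1 + 0.4588) = 35.65 cm.
d_HBr = 52.0 − 35.65 = 16.4 cm.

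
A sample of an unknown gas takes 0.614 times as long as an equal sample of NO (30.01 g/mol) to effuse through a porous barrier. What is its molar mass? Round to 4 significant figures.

11.31 g/mol

Using Graham's law: t_X/t_NO = √(M_X/M_NO).
0.614 = √(M_X/30.01)
M_X = 30.01 × 0.614² = 30.01 × 0.3770 = 11.31 g/mol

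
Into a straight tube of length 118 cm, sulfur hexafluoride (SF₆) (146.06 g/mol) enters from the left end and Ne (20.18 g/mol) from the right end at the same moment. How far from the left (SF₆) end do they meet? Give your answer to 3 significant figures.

Graham's law gives d_SF₆/d_Ne = rate_SF₆/rate_Ne = √(M_Ne/M_SF₆) = √(20.18/146.06) = 0.3717.
With d_SF₆ + d_Ne = 118 cm, d_Ne = 118/(1 + 0.3717) = 86.02 cm.
d_SF₆ = 118 − 86.02 = 32.0 cm.

32.0 cm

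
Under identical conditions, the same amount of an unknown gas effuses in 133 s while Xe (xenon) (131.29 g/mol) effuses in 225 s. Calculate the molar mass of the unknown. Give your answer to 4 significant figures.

45.87 g/mol

By Graham's law, t_X/t_Xe = √(M_X/M_Xe).
133/225 = 0.5911 = √(M_X/131.29)
M_X = 131.29 × 0.5911² = 131.29 × 0.3494 = 45.87 g/mol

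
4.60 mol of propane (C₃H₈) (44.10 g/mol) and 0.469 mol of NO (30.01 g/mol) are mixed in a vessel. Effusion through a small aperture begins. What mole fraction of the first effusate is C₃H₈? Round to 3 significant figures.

Each component's effusion rate ∝ (its partial pressure)·(1/√M) ∝ n_i/√M_i.
Mole fraction of C₃H₈ in the effusate = (n_C₃H₈/√M_C₃H₈) / (n_C₃H₈/√M_C₃H₈ + n_NO/√M_NO)
= (4.60/√44.10) / (4.60/√44.10 + 0.469/√30.01) = 0.6927/(0.6927 + 0.08561) = 0.890.

0.890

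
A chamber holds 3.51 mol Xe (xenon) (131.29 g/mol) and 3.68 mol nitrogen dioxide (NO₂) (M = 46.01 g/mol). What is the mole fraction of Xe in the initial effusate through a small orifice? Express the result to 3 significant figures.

Effusion rate of each component ∝ n_i/√M_i (partial pressure × 1/√M).
So x_Xe in the escaping gas = (n_Xe/√M_Xe) / Σ(n_i/√M_i)
= (3.51/√131.29) / (3.51/√131.29 + 3.68/√46.01) = 0.3063/(0.3063 + 0.5425) = 0.361.

0.361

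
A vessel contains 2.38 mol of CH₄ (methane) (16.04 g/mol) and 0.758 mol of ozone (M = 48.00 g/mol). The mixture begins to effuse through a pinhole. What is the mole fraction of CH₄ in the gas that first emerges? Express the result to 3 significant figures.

0.845

Effusion rate of each component ∝ n_i/√M_i (partial pressure × 1/√M).
x_CH₄(eff) = (n_CH₄/√M_CH₄) / (n_CH₄/√M_CH₄ + n_O₃/√M_O₃)
= (2.38/√16.04) / (2.38/√16.04 + 0.758/√48.00) = 0.5943/(0.5943 + 0.1094) = 0.845.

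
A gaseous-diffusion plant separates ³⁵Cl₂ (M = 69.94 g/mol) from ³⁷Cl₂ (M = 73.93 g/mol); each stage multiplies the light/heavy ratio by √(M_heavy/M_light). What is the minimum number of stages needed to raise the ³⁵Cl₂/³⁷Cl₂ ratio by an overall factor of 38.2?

132

Per stage α = (73.93/69.94)^(1/2) = 1.05705^0.5, giving ln α = 0.02774.
Need α^N ≥ 38.2 ⇒ N ≥ ln(38.2) / ln α = 3.643 / 0.02774 = 131.32.
Minimum whole number of stages: N = 132.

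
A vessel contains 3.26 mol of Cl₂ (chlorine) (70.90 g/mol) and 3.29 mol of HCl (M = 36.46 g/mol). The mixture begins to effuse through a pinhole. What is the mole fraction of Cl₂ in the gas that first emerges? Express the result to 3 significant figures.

Rate_i ∝ x_i/√M_i (Graham's law weighted by mole fraction), so the effusate composition follows n_i/√M_i.
Mole fraction of Cl₂ in the effusate = (n_Cl₂/√M_Cl₂) / (n_Cl₂/√M_Cl₂ + n_HCl/√M_HCl)
= (3.26/√70.90) / (3.26/√70.90 + 3.29/√36.46) = 0.3872/(0.3872 + 0.5449) = 0.415.

0.415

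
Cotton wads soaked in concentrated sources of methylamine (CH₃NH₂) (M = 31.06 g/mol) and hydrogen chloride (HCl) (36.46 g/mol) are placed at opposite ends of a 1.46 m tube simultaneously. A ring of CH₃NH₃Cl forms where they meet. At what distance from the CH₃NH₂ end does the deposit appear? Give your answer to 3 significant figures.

The fronts meet when d_CH₃NH₂ + d_HCl = L with d_CH₃NH₂/d_HCl = √(M_HCl/M_CH₃NH₂) (Graham's law). Here √(M_HCl/M_CH₃NH₂) = √(36.46/31.06) = 1.083.
With d_CH₃NH₂ + d_HCl = 1.46 m, d_HCl = 1.46/(1 + 1.083) = 0.7008 m.
d_CH₃NH₂ = 1.46 − 0.7008 = 0.759 m.

0.759 m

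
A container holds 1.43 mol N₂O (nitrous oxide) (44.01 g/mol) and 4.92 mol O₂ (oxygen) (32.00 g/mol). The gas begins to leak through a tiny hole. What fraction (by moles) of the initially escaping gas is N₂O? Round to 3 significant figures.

0.199

The effusion rate of species i is ∝ p_i/√M_i ∝ n_i/√M_i.
Mole fraction of N₂O in the effusate = (n_N₂O/√M_N₂O) / (n_N₂O/√M_N₂O + n_O₂/√M_O₂)
= (1.43/√44.01) / (1.43/√44.01 + 4.92/√32.00) = 0.2156/(0.2156 + 0.8697) = 0.199.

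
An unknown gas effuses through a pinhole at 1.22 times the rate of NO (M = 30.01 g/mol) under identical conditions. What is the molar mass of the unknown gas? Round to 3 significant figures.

20.2 g/mol

Since effusion rate ∝ 1/√M, rate_X/rate_NO = √(M_NO/M_X).
1.22 = √(30.01/M_X)
M_X = 30.01 / 1.22² = 30.01 / 1.488 = 20.2 g/mol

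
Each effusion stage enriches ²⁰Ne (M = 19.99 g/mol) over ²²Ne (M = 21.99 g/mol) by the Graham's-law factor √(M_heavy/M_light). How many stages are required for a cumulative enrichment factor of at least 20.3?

64

With α = √(21.99/19.99) per stage, ln α = ½ ln(1.10005) = 0.04768.
Need α^N ≥ 20.3 ⇒ N ≥ ln(20.3) / ln α = 3.011 / 0.04768 = 63.15.
So at least 64 stages are needed.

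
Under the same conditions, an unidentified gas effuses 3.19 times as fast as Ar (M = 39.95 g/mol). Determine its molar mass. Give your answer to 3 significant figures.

3.93 g/mol

By Graham's law, rate_X/rate_Ar = √(M_Ar/M_X).
3.19 = √(39.95/M_X)
M_X = 39.95 / 3.19² = 39.95 / 10.18 = 3.93 g/mol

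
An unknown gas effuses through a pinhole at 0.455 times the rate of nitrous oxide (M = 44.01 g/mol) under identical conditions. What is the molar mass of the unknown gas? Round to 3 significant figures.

213 g/mol

Graham's law gives rate_X/rate_N₂O = √(M_N₂O/M_X).
0.455 = √(44.01/M_X)
M_X = 44.01 / 0.455² = 44.01 / 0.2070 = 213 g/mol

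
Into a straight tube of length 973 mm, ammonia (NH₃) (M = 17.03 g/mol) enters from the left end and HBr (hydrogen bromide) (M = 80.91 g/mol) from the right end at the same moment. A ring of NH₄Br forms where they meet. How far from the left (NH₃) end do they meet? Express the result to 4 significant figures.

667.0 mm

The fronts meet when d_NH₃ + d_HBr = L with d_NH₃/d_HBr = √(M_HBr/M_NH₃) (Graham's law). Here √(M_HBr/M_NH₃) = √(80.91/17.03) = 2.180.
With d_NH₃ + d_HBr = 973 mm, d_HBr = 973/(1 + 2.180) = 306.0 mm.
d_NH₃ = 973 − 306.0 = 667.0 mm.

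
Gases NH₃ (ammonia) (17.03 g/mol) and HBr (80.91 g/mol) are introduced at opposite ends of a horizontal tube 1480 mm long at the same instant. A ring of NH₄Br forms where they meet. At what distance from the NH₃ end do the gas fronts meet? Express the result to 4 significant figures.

In equal time, each gas travels a distance ∝ its rate ∝ 1/√M, so d_NH₃/d_HBr = √(M_HBr/M_NH₃) = √(80.91/17.03) = 2.180.
With d_NH₃ + d_HBr = 1480 mm, d_HBr = 1480/(1 + 2.180) = 465.5 mm.
d_NH₃ = 1480 − 465.5 = 1015 mm.

1015 mm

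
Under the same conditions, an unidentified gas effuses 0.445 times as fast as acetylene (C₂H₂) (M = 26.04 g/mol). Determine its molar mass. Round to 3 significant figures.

Using Graham's law: rate_X/rate_C₂H₂ = √(M_C₂H₂/M_X).
0.445 = √(26.04/M_X)
M_X = 26.04 / 0.445² = 26.04 / 0.1980 = 131 g/mol

131 g/mol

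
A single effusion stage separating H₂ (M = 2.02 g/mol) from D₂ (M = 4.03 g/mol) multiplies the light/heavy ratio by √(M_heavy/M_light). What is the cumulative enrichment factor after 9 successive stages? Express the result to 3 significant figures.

22.4

Each stage multiplies the ratio by α = √(4.03/2.02), so after 9 stages the overall factor is α^9 = (4.03/2.02)^(9/2).
= 1.99505^(9/2) = 22.4.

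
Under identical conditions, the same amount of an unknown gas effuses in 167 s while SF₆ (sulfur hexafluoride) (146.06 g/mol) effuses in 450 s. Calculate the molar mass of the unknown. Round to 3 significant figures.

20.1 g/mol

From Graham's law, t_X/t_SF₆ = √(M_X/M_SF₆).
167/450 = 0.3711 = √(M_X/146.06)
M_X = 146.06 × 0.3711² = 146.06 × 0.1377 = 20.1 g/mol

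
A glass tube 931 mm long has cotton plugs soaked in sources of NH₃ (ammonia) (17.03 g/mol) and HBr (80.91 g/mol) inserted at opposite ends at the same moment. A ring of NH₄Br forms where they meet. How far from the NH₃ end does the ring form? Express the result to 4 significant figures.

638.2 mm

Distances travelled in equal time are proportional to diffusion rates, so d_NH₃/d_HBr = √(M_HBr/M_NH₃) = √(80.91/17.03) = 2.180.
With d_NH₃ + d_HBr = 931 mm, d_HBr = 931/(1 + 2.180) = 292.8 mm.
d_NH₃ = 931 − 292.8 = 638.2 mm.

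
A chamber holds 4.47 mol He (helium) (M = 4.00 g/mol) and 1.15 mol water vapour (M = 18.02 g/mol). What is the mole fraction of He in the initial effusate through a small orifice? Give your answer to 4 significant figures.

0.8919

The effusion rate of species i is ∝ p_i/√M_i ∝ n_i/√M_i.
x_He(eff) = (n_He/√M_He) / (n_He/√M_He + n_H₂O/√M_H₂O)
= (4.47/√4.00) / (4.47/√4.00 + 1.15/√18.02) = 2.235/(2.235 + 0.2709) = 0.8919.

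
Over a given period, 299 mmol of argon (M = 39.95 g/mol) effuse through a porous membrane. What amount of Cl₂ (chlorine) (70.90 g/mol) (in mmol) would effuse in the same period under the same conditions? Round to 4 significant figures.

From Graham's law, rate_Cl₂/rate_Ar = √(M_Ar/M_Cl₂) = √(39.95/70.90) = √0.5635 = 0.7506.
So the amount for Cl₂ is 299 × 0.7506 = 224.4 mmol.

224.4 mmol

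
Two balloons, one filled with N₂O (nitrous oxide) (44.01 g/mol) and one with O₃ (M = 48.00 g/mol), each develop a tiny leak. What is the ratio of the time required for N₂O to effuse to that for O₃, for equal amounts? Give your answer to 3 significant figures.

0.958

Since effusion rate ∝ 1/√M, t_N₂O/t_O₃ = √(M_N₂O/M_O₃) = √(44.01/48.00) = √0.9169 = 0.958.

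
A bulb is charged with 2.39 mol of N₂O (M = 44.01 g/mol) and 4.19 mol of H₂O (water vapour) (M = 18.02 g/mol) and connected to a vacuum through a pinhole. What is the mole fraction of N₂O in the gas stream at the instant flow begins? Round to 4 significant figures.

Rate_i ∝ x_i/√M_i (Graham's law weighted by mole fraction), so the effusate composition follows n_i/√M_i.
x_N₂O(eff) = (n_N₂O/√M_N₂O) / (n_N₂O/√M_N₂O + n_H₂O/√M_H₂O)
= (2.39/√44.01) / (2.39/√44.01 + 4.19/√18.02) = 0.3603/(0.3603 + 0.9870) = 0.2674.

0.2674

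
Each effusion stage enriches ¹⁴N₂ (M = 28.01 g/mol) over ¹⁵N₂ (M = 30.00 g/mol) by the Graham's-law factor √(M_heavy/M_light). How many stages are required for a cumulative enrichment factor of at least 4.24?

With α = √(30.00/28.01) per stage, ln α = ½ ln(1.07105) = 0.03432.
Need α^N ≥ 4.24 ⇒ N ≥ ln(4.24) / ln α = 1.445 / 0.03432 = 42.09.
Rounding up, N = 43 stages.

43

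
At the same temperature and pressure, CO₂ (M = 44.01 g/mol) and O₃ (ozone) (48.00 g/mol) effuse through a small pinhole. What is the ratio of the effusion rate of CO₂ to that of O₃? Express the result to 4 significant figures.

By Graham's law, rate_CO₂/rate_O₃ = √(M_O₃/M_CO₂) = √(48.00/44.01) = √1.091 = 1.044.

1.044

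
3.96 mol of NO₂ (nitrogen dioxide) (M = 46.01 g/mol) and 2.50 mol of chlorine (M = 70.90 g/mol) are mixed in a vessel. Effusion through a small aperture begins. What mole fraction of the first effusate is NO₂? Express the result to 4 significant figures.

0.6629

The effusion rate of species i is ∝ p_i/√M_i ∝ n_i/√M_i.
So x_NO₂ in the escaping gas = (n_NO₂/√M_NO₂) / Σ(n_i/√M_i)
= (3.96/√46.01) / (3.96/√46.01 + 2.50/√70.90) = 0.5838/(0.5838 + 0.2969) = 0.6629.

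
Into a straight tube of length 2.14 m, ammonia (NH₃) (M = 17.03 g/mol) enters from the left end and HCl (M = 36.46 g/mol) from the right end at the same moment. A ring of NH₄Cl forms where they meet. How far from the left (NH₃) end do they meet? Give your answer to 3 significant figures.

1.27 m

Distances travelled in equal time are proportional to diffusion rates, so d_NH₃/d_HCl = √(M_HCl/M_NH₃) = √(36.46/17.03) = 1.463.
With d_NH₃ + d_HCl = 2.14 m, d_HCl = 2.14/(1 + 1.463) = 0.8688 m.
d_NH₃ = 2.14 − 0.8688 = 1.27 m.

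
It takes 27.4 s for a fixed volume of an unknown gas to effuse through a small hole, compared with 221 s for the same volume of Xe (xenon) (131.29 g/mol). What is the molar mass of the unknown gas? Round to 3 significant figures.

Since effusion rate ∝ 1/√M, t_X/t_Xe = √(M_X/M_Xe).
27.4/221 = 0.1240 = √(M_X/131.29)
M_X = 131.29 × 0.1240² = 131.29 × 0.01537 = 2.02 g/mol

2.02 g/mol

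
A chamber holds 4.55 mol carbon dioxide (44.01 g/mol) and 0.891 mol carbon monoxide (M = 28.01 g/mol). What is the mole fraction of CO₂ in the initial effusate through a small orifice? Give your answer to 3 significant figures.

0.803

Each component's effusion rate ∝ (its partial pressure)·(1/√M) ∝ n_i/√M_i.
So x_CO₂ in the escaping gas = (n_CO₂/√M_CO₂) / Σ(n_i/√M_i)
= (4.55/√44.01) / (4.55/√44.01 + 0.891/√28.01) = 0.6859/(0.6859 + 0.1684) = 0.803.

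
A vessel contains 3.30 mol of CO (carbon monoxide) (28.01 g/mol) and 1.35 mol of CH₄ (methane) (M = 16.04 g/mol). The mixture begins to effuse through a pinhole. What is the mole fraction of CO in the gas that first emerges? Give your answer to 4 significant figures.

Effusion rate of each component ∝ n_i/√M_i (partial pressure × 1/√M).
Mole fraction of CO in the effusate = (n_CO/√M_CO) / (n_CO/√M_CO + n_CH₄/√M_CH₄)
= (3.30/√28.01) / (3.30/√28.01 + 1.35/√16.04) = 0.6235/(0.6235 + 0.3371) = 0.6491.

0.6491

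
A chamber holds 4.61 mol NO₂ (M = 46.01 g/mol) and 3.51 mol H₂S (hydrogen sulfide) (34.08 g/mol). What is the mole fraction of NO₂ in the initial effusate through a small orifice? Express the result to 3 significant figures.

Effusion rate of each component ∝ n_i/√M_i (partial pressure × 1/√M).
x_NO₂(eff) = (n_NO₂/√M_NO₂) / (n_NO₂/√M_NO₂ + n_H₂S/√M_H₂S)
= (4.61/√46.01) / (4.61/√46.01 + 3.51/√34.08) = 0.6796/(0.6796 + 0.6013) = 0.531.

0.531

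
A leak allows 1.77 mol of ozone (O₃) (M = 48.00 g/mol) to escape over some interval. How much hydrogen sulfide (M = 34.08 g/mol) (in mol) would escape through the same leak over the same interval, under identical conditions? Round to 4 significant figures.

By Graham's law, rate_H₂S/rate_O₃ = √(M_O₃/M_H₂S) = √(48.00/34.08) = √1.408 = 1.187.
So the amount for H₂S is 1.77 × 1.187 = 2.101 mol.

2.101 mol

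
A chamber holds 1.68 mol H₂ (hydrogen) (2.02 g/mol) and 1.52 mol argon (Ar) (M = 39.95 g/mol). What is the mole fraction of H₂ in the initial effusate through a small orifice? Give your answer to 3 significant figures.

Rate_i ∝ x_i/√M_i (Graham's law weighted by mole fraction), so the effusate composition follows n_i/√M_i.
So x_H₂ in the escaping gas = (n_H₂/√M_H₂) / Σ(n_i/√M_i)
= (1.68/√2.02) / (1.68/√2.02 + 1.52/√39.95) = 1.182/(1.182 + 0.2405) = 0.831.

0.831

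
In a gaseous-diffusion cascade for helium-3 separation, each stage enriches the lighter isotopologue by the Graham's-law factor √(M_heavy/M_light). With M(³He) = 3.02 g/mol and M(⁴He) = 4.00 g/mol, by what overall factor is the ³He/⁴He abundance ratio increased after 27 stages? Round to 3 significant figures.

The single-stage factor is √(M_heavy/M_light), so 27 stages give [√(4.00/3.02)]^27 = (4.00/3.02)^(27/2).
= 1.32450^(27/2) = 44.4.

44.4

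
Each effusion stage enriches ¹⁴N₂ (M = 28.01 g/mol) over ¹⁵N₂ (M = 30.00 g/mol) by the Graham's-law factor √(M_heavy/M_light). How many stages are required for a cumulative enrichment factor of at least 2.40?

Per stage α = (30.00/28.01)^(1/2) = 1.07105^0.5, giving ln α = 0.03432.
Need α^N ≥ 2.40 ⇒ N ≥ ln(2.40) / ln α = 0.8755 / 0.03432 = 25.51.
Minimum whole number of stages: N = 26.

26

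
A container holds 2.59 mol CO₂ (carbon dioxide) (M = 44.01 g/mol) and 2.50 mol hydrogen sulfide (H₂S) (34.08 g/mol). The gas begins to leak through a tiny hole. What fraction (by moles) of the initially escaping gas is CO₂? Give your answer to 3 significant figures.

The effusion rate of species i is ∝ p_i/√M_i ∝ n_i/√M_i.
Mole fraction of CO₂ in the effusate = (n_CO₂/√M_CO₂) / (n_CO₂/√M_CO₂ + n_H₂S/√M_H₂S)
= (2.59/√44.01) / (2.59/√44.01 + 2.50/√34.08) = 0.3904/(0.3904 + 0.4282) = 0.477.

0.477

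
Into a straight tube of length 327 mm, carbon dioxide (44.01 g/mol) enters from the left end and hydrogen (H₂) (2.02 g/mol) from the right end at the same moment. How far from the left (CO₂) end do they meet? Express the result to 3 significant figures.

57.7 mm

Graham's law gives d_CO₂/d_H₂ = rate_CO₂/rate_H₂ = √(M_H₂/M_CO₂) = √(2.02/44.01) = 0.2142.
With d_CO₂ + d_H₂ = 327 mm, d_H₂ = 327/(1 + 0.2142) = 269.3 mm.
d_CO₂ = 327 − 269.3 = 57.7 mm.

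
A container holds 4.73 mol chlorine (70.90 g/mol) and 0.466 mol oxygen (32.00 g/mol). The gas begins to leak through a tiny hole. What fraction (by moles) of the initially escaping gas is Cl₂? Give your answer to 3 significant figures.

0.872

Rate_i ∝ x_i/√M_i (Graham's law weighted by mole fraction), so the effusate composition follows n_i/√M_i.
x_Cl₂(eff) = (n_Cl₂/√M_Cl₂) / (n_Cl₂/√M_Cl₂ + n_O₂/√M_O₂)
= (4.73/√70.90) / (4.73/√70.90 + 0.466/√32.00) = 0.5617/(0.5617 + 0.08238) = 0.872.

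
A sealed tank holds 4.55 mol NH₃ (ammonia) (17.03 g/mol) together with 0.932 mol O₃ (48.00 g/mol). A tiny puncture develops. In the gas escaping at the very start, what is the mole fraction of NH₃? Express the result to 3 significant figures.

0.891

Each component's effusion rate ∝ (its partial pressure)·(1/√M) ∝ n_i/√M_i.
So x_NH₃ in the escaping gas = (n_NH₃/√M_NH₃) / Σ(n_i/√M_i)
= (4.55/√17.03) / (4.55/√17.03 + 0.932/√48.00) = 1.103/(1.103 + 0.1345) = 0.891.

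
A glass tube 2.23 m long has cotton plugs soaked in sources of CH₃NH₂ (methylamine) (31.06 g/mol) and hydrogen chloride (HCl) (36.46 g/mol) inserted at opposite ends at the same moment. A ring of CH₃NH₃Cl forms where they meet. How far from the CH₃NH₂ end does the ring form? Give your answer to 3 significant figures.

Graham's law gives d_CH₃NH₂/d_HCl = rate_CH₃NH₂/rate_HCl = √(M_HCl/M_CH₃NH₂) = √(36.46/31.06) = 1.083.
With d_CH₃NH₂ + d_HCl = 2.23 m, d_HCl = 2.23/(1 + 1.083) = 1.070 m.
d_CH₃NH₂ = 2.23 − 1.070 = 1.16 m.

1.16 m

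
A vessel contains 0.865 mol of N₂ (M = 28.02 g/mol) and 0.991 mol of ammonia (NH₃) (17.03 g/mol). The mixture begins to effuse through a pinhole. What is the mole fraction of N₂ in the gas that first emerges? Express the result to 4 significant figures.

Rate_i ∝ x_i/√M_i (Graham's law weighted by mole fraction), so the effusate composition follows n_i/√M_i.
Mole fraction of N₂ in the effusate = (n_N₂/√M_N₂) / (n_N₂/√M_N₂ + n_NH₃/√M_NH₃)
= (0.865/√28.02) / (0.865/√28.02 + 0.991/√17.03) = 0.1634/(0.1634 + 0.2401) = 0.4049.

0.4049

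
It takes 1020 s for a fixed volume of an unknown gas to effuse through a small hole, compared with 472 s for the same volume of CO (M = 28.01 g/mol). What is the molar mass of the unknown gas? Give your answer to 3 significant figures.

131 g/mol

Using Graham's law: t_X/t_CO = √(M_X/M_CO).
1020/472 = 2.161 = √(M_X/28.01)
M_X = 28.01 × 2.161² = 28.01 × 4.670 = 131 g/mol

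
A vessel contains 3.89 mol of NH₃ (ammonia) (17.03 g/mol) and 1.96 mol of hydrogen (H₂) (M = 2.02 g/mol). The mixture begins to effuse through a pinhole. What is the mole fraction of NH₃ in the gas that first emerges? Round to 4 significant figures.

0.4060

The effusion rate of species i is ∝ p_i/√M_i ∝ n_i/√M_i.
So x_NH₃ in the escaping gas = (n_NH₃/√M_NH₃) / Σ(n_i/√M_i)
= (3.89/√17.03) / (3.89/√17.03 + 1.96/√2.02) = 0.9426/(0.9426 + 1.379) = 0.4060.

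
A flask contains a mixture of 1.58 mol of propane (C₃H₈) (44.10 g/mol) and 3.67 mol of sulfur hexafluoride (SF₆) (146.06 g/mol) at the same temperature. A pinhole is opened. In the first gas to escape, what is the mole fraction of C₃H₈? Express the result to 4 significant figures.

0.4393

The effusion rate of species i is ∝ p_i/√M_i ∝ n_i/√M_i.
So x_C₃H₈ in the escaping gas = (n_C₃H₈/√M_C₃H₈) / Σ(n_i/√M_i)
= (1.58/√44.10) / (1.58/√44.10 + 3.67/√146.06) = 0.2379/(0.2379 + 0.3037) = 0.4393.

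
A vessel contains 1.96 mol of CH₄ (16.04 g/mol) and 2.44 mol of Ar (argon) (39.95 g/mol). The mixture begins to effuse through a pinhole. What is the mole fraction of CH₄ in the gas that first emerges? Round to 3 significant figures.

0.559

Rate_i ∝ x_i/√M_i (Graham's law weighted by mole fraction), so the effusate composition follows n_i/√M_i.
So x_CH₄ in the escaping gas = (n_CH₄/√M_CH₄) / Σ(n_i/√M_i)
= (1.96/√16.04) / (1.96/√16.04 + 2.44/√39.95) = 0.4894/(0.4894 + 0.3860) = 0.559.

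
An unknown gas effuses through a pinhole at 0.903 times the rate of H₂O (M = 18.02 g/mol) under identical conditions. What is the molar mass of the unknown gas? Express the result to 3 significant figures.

Since effusion rate ∝ 1/√M, rate_X/rate_H₂O = √(M_H₂O/M_X).
0.903 = √(18.02/M_X)
M_X = 18.02 / 0.903² = 18.02 / 0.8154 = 22.1 g/mol

22.1 g/mol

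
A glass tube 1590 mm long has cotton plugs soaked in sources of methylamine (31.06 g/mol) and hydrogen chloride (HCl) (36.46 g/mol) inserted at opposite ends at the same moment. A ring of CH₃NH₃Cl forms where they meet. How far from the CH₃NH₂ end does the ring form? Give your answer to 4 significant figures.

826.8 mm

Graham's law gives d_CH₃NH₂/d_HCl = rate_CH₃NH₂/rate_HCl = √(M_HCl/M_CH₃NH₂) = √(36.46/31.06) = 1.083.
With d_CH₃NH₂ + d_HCl = 1590 mm, d_HCl = 1590/(1 + 1.083) = 763.2 mm.
d_CH₃NH₂ = 1590 − 763.2 = 826.8 mm.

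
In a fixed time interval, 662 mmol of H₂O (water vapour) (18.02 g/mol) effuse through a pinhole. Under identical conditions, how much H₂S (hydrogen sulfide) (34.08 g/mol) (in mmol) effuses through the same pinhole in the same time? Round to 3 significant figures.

From Graham's law, rate_H₂S/rate_H₂O = √(M_H₂O/M_H₂S) = √(18.02/34.08) = √0.5288 = 0.7272.
So the amount for H₂S is 662 × 0.7272 = 481 mmol.

481 mmol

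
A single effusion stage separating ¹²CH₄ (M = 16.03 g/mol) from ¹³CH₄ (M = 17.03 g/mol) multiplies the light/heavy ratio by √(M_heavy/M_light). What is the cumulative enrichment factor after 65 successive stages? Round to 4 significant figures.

7.147

Each stage multiplies the ratio by α = √(17.03/16.03), so after 65 stages the overall factor is α^65 = (17.03/16.03)^(65/2).
= 1.06238^(65/2) = 7.147.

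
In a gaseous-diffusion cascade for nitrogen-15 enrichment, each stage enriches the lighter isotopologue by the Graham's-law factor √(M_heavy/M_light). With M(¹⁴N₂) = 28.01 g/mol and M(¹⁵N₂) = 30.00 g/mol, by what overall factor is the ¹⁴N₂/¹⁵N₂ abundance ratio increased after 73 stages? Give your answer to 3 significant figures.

12.2

Overall factor = α^73 with α = √(30.00/28.01), i.e. (30.00/28.01)^(73/2).
= 1.07105^(73/2) = 12.2.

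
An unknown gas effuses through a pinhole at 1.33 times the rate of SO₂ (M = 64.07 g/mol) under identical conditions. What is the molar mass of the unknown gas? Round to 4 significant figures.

36.22 g/mol

By Graham's law, rate_X/rate_SO₂ = √(M_SO₂/M_X).
1.33 = √(64.07/M_X)
M_X = 64.07 / 1.33² = 64.07 / 1.769 = 36.22 g/mol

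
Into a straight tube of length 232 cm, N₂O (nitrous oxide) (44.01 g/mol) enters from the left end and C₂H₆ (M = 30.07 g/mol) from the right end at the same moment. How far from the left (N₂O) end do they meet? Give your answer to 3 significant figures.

105 cm

The fronts meet when d_N₂O + d_C₂H₆ = L with d_N₂O/d_C₂H₆ = √(M_C₂H₆/M_N₂O) (Graham's law). Here √(M_C₂H₆/M_N₂O) = √(30.07/44.01) = 0.8266.
With d_N₂O + d_C₂H₆ = 232 cm, d_C₂H₆ = 232/(1 + 0.8266) = 127.0 cm.
d_N₂O = 232 − 127.0 = 105 cm.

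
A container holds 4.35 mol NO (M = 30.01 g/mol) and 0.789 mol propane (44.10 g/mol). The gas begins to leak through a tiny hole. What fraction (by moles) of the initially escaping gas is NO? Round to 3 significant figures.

Rate_i ∝ x_i/√M_i (Graham's law weighted by mole fraction), so the effusate composition follows n_i/√M_i.
x_NO(eff) = (n_NO/√M_NO) / (n_NO/√M_NO + n_C₃H₈/√M_C₃H₈)
= (4.35/√30.01) / (4.35/√30.01 + 0.789/√44.10) = 0.7941/(0.7941 + 0.1188) = 0.870.

0.870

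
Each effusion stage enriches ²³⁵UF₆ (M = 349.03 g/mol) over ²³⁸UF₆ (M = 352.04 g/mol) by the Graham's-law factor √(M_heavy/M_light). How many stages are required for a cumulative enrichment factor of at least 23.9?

740

Per stage α = (352.04/349.03)^(1/2) = 1.00862^0.5, giving ln α = 0.004293.
Need α^N ≥ 23.9 ⇒ N ≥ ln(23.9) / ln α = 3.174 / 0.004293 = 739.23.
So at least 740 stages are needed.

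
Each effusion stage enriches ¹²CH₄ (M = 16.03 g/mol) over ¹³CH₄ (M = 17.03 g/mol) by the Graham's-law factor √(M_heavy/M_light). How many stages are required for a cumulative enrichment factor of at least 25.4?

Single-stage factor α = √(17.03/16.03), so ln α = ½ ln(1.06238) = 0.03026.
Need α^N ≥ 25.4 ⇒ N ≥ ln(25.4) / ln α = 3.235 / 0.03026 = 106.91.
Minimum whole number of stages: N = 107.

107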